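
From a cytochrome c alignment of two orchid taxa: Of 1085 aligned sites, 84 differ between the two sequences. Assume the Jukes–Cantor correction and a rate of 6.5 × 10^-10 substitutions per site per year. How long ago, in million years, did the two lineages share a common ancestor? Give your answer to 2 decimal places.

62.86

p = 84/1085 ≈ 0.077419.
d = −(3/4) ln(1 − 4p/3) = −0.75 ln(1 − 0.103225) = −0.75 ln(0.896775)
  = −0.75 × (-0.108950) = 0.081713 substitutions/site.
Under a molecular clock d = 2μt, so t = d/(2μ) = 0.081713 / (2 × 6.5 × 10^-10) = 62.86 million years.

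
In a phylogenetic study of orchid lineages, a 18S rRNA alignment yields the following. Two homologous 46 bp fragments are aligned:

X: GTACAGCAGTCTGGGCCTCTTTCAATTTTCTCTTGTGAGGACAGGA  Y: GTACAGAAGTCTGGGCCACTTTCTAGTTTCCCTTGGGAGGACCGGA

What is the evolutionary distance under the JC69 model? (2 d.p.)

0.17

The sequences differ at 7 of 46 sites (7, 18, 24, 26, 31, 36, 43), so p = 7/46 ≈ 0.152174.
d = −(3/4) ln(1 − 4p/3) = −0.75 ln(1 − 0.202899) = −0.75 ln(0.797101)
  = −0.75 × (-0.226774) = 0.170081 substitutions/site.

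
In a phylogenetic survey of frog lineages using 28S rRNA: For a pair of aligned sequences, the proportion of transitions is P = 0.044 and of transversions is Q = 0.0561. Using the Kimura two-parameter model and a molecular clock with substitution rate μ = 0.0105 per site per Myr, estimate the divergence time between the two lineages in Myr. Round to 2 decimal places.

5.12

Under the Kimura two-parameter model, d = −½ ln(1 − 2P − Q) − ¼ ln(1 − 2Q).
1 − 2P − Q = 0.8559, giving −½ ln(0.8559) = 0.077801.
1 − 2Q = 0.8878, giving −¼ ln(0.8878) = 0.029752.
d = 0.077801 + 0.029752 = 0.107553.
Under a molecular clock d = 2μt, so t = d/(2μ) = 0.107553 / (2 × 0.0105) = 5.12 Myr.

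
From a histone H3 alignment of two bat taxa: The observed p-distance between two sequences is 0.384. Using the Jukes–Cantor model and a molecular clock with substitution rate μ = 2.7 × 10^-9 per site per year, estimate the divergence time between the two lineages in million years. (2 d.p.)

99.64

d = −(3/4) ln(1 − 4p/3) = −0.75 ln(1 − 0.512) = −0.75 ln(0.488)
  = −0.75 × (-0.717440) = 0.538080 substitutions/site.
Under a molecular clock d = 2μt, so t = d/(2μ) = 0.538080 / (2 × 2.7 × 10^-9) = 99.64 million years.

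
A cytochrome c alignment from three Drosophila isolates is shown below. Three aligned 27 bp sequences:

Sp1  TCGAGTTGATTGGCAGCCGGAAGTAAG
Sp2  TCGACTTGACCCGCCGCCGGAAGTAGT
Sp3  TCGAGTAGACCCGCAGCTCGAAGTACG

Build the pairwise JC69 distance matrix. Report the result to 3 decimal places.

Sp1–Sp2: 7/27 sites differ → p ≈ 0.259259, d = −0.75 ln(1 − 0.345679) = 0.318118 ≈ 0.318.
Sp1–Sp3: 7/27 sites differ → p ≈ 0.259259, d = −0.75 ln(1 − 0.345679) = 0.318118 ≈ 0.318.
Sp2–Sp3: 7/27 sites differ → p ≈ 0.259259, d = −0.75 ln(1 − 0.345679) = 0.318118 ≈ 0.318.

d(Sp1,Sp2) = 0.318, d(Sp1,Sp3) = 0.318, d(Sp2,Sp3) = 0.318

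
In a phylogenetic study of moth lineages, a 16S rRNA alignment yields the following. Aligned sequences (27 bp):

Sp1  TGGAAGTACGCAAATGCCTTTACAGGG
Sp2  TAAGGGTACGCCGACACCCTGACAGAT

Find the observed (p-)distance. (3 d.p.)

The sequences differ at 12 of 27 positions.
p = 12/27 = 0.444444… ≈ 0.444 (to 3 d.p.).

0.444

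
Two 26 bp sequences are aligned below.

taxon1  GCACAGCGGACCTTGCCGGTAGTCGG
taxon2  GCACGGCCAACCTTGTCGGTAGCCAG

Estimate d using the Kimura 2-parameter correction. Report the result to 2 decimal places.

Of 26 sites, 5 differences are transitions and 1 are transversions, so P = 5/26 ≈ 0.192308 and Q = 1/26 ≈ 0.038462.
Under the Kimura two-parameter model, d = −½ ln(1 − 2P − Q) − ¼ ln(1 − 2Q).
1 − 2P − Q = 0.576922, giving −½ ln(0.576922) = 0.275024.
1 − 2Q = 0.923076, giving −¼ ln(0.923076) = 0.020011.
d = 0.275024 + 0.020011 = 0.295035.

0.30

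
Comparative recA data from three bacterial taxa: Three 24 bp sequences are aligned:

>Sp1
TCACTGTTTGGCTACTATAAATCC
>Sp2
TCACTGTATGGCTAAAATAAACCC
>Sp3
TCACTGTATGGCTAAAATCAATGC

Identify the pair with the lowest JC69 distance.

Sp1–Sp2: 4/24 differ, p = 0.167, d = 0.188.
Sp1–Sp3: 5/24 differ, p = 0.208, d = 0.244.
Sp2–Sp3: 3/24 differ, p = 0.125, d = 0.137.
The smallest distance is between Sp2 and Sp3.

Sp2 and Sp3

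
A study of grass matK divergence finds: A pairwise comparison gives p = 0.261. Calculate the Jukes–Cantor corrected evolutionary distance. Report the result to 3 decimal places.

0.321

d = −(3/4) ln(1 − 4p/3) = −0.75 ln(1 − 0.348) = −0.75 ln(0.652)
  = −0.75 × (-0.427711) = 0.320783 substitutions/site.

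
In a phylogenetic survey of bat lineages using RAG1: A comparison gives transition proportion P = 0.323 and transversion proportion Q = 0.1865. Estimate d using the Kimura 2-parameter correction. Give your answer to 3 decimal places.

Under the Kimura two-parameter model, d = −½ ln(1 − 2P − Q) − ¼ ln(1 − 2Q).
1 − 2P − Q = 0.1675, giving −½ ln(0.1675) = 0.893386.
1 − 2Q = 0.627, giving −¼ ln(0.627) = 0.116702.
d = 0.893386 + 0.116702 = 1.010088.

1.010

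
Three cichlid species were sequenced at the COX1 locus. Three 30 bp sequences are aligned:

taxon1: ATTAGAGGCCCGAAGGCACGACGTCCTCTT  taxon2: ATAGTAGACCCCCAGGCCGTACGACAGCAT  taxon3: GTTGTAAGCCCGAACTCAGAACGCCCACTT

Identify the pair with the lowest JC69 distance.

taxon1 and taxon3

taxon1–taxon2: 13/30 differ, p = 0.433, d = 0.647.
taxon1–taxon3: 10/30 differ, p = 0.333, d = 0.441.
taxon2–taxon3: 14/30 differ, p = 0.467, d = 0.730.
The smallest distance is between taxon1 and taxon3.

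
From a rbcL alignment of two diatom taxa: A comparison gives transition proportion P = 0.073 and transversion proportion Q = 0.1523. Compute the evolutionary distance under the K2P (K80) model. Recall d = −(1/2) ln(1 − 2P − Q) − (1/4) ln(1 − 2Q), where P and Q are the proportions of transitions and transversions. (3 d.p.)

0.268

Under the Kimura two-parameter model, d = −½ ln(1 − 2P − Q) − ¼ ln(1 − 2Q).
1 − 2P − Q = 0.7017, giving −½ ln(0.7017) = 0.177125.
1 − 2Q = 0.6954, giving −¼ ln(0.6954) = 0.090817.
d = 0.177125 + 0.090817 = 0.267942.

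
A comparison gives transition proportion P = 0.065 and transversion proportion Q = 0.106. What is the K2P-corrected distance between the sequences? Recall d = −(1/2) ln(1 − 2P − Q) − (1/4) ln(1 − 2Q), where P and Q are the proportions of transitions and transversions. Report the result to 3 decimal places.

0.194

Under the Kimura two-parameter model, d = −½ ln(1 − 2P − Q) − ¼ ln(1 − 2Q).
1 − 2P − Q = 0.764, giving −½ ln(0.764) = 0.134594.
1 − 2Q = 0.788, giving −¼ ln(0.788) = 0.059564.
d = 0.134594 + 0.059564 = 0.194158.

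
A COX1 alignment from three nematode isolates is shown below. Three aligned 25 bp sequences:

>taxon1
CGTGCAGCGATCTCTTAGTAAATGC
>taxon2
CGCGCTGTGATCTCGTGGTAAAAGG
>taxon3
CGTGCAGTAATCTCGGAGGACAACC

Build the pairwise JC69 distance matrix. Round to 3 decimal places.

d(taxon1,taxon2) = 0.351, d(taxon1,taxon3) = 0.417, d(taxon2,taxon3) = 0.490

taxon1–taxon2: 7/25 sites differ → p = 0.28, d = −0.75 ln(1 − 0.373333) = 0.350505 ≈ 0.351.
taxon1–taxon3: 8/25 sites differ → p = 0.32, d = −0.75 ln(1 − 0.426667) = 0.417216 ≈ 0.417.
taxon2–taxon3: 9/25 sites differ → p = 0.36, d = −0.75 ln(1 − 0.48) = 0.490445 ≈ 0.490.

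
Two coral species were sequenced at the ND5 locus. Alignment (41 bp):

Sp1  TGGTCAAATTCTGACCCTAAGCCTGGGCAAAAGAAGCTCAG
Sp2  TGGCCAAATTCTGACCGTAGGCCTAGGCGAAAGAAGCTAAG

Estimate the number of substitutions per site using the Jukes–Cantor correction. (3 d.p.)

The sequences differ at 6 of 41 sites (4, 17, 20, 25, 29, 39), so p = 6/41 ≈ 0.146341.
d = −(3/4) ln(1 − 4p/3) = −0.75 ln(1 − 0.195121) = −0.75 ln(0.804879)
  = −0.75 × (-0.217063) = 0.162797 substitutions/site.

0.163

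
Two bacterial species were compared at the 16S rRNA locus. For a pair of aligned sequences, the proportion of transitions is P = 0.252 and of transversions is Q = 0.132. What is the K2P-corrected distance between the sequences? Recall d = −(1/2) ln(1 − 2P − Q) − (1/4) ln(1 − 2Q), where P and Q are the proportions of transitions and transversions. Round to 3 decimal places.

Under the Kimura two-parameter model, d = −½ ln(1 − 2P − Q) − ¼ ln(1 − 2Q).
1 − 2P − Q = 0.364, giving −½ ln(0.364) = 0.505301.
1 − 2Q = 0.736, giving −¼ ln(0.736) = 0.076631.
d = 0.505301 + 0.076631 = 0.581932.

0.582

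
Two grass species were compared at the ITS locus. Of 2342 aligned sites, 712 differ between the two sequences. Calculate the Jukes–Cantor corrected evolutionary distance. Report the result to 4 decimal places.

p = 712/2342 ≈ 0.304014.
d = −(3/4) ln(1 − 4p/3) = −0.75 ln(1 − 0.405352) = −0.75 ln(0.594648)
  = −0.75 × (-0.519786) = 0.389840 substitutions/site.

0.3898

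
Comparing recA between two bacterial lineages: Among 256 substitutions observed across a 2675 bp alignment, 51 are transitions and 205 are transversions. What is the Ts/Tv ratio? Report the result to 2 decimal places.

0.25

R = 51/205 = 0.248780… ≈ 0.25 (to 2 d.p.).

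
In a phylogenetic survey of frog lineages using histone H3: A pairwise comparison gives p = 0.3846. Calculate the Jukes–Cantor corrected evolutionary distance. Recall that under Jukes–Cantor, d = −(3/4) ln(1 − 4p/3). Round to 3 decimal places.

0.539

d = −(3/4) ln(1 − 4p/3) = −0.75 ln(1 − 0.5128) = −0.75 ln(0.4872)
  = −0.75 × (-0.719081) = 0.539311 substitutions/site.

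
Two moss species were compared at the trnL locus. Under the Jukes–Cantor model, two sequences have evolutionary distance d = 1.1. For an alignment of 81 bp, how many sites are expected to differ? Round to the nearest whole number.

Invert JC69: p = (3/4)(1 − e^(−4d/3)) = 0.75 × (1 − e^(-1.466667)) = 0.75 × (1 − 0.230693) = 0.576980.
Expected differing sites = pL ≈ 0.576980 × 81 = 46.73538 ≈ 47.

47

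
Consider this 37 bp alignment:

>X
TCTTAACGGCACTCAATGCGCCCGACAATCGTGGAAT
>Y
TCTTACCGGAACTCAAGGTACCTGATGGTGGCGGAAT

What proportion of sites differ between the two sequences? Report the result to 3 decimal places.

0.297

The sequences differ at 11 of 37 positions.
p = 11/37 = 0.297297… ≈ 0.297 (to 3 d.p.).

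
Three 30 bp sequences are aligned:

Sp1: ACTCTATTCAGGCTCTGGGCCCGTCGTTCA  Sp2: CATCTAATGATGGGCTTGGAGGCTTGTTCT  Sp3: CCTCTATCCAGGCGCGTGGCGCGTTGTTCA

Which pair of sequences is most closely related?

Sp1–Sp2: 14/30 differ, p = 0.467, d = 0.730.
Sp1–Sp3: 7/30 differ, p = 0.233, d = 0.280.
Sp2–Sp3: 11/30 differ, p = 0.367, d = 0.503.
The smallest distance is between Sp1 and Sp3.

Sp1 and Sp3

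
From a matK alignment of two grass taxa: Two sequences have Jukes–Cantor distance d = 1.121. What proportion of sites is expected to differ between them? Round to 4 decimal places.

p = (3/4)(1 − e^(−4d/3)) = 0.75 × (1 − e^(-1.494667)) = 0.75 × (1 − 0.224323) = 0.581758.

0.5818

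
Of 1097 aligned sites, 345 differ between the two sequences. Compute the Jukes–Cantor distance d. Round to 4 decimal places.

p = 345/1097 ≈ 0.314494.
d = −(3/4) ln(1 − 4p/3) = −0.75 ln(1 − 0.419325) = −0.75 ln(0.580675)
  = −0.75 × (-0.543564) = 0.407673 substitutions/site.

0.4077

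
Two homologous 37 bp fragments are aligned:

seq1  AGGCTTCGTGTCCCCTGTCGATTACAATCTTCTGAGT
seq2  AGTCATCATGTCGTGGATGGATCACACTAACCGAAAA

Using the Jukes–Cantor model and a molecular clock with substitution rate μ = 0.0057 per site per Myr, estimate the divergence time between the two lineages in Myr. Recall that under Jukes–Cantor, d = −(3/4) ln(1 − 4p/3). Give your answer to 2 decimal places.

68.81

The sequences differ at 18 of 37 sites, so p = 18/37 ≈ 0.486486.
d = −(3/4) ln(1 − 4p/3) = −0.75 ln(1 − 0.648648) = −0.75 ln(0.351352)
  = −0.75 × (-1.045967) = 0.784475 substitutions/site.
Under a molecular clock d = 2μt, so t = d/(2μ) = 0.784475 / (2 × 0.0057) = 68.81 Myr.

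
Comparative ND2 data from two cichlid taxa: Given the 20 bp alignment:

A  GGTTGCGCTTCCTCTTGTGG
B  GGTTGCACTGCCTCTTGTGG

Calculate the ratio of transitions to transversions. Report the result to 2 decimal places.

Transitions are A↔G and C↔T; transversions are all other mismatches.
Transitions: 1. Transversions: 1.
R = 1/1 = 1.00.

1.00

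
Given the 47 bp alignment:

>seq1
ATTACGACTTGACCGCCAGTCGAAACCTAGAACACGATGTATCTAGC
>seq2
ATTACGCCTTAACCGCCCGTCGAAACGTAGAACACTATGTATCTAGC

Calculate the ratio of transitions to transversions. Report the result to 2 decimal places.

Transitions are A↔G and C↔T; transversions are all other mismatches.
Transitions: 1. Transversions: 4.
R = 1/4 = 0.25.

0.25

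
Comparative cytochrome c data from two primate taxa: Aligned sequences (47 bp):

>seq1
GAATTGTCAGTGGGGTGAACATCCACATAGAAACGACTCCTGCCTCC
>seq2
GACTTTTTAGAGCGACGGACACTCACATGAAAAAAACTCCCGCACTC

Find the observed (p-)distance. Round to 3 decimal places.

0.383

The sequences differ at 18 of 47 positions.
p = 18/47 = 0.382978… ≈ 0.383 (to 3 d.p.).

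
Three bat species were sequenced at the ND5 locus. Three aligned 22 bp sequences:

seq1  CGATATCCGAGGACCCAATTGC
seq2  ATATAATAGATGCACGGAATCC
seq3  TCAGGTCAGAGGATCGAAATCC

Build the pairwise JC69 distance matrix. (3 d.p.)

d(seq1,seq2) = 0.974, d(seq1,seq3) = 0.591, d(seq2,seq3) = 0.699

seq1–seq2: 12/22 sites differ → p ≈ 0.545455, d = −0.75 ln(1 − 0.727273) = 0.974463 ≈ 0.974.
seq1–seq3: 9/22 sites differ → p ≈ 0.409091, d = −0.75 ln(1 − 0.545455) = 0.591344 ≈ 0.591.
seq2–seq3: 10/22 sites differ → p ≈ 0.454545, d = −0.75 ln(1 − 0.60606) = 0.698667 ≈ 0.699.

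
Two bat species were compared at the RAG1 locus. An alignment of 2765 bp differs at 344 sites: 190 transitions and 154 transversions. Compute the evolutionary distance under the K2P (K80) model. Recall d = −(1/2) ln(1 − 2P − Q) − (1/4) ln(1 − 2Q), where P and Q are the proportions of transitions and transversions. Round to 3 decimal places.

P = 190/2765 ≈ 0.068716 and Q = 154/2765 ≈ 0.055696.
Under the Kimura two-parameter model, d = −½ ln(1 − 2P − Q) − ¼ ln(1 − 2Q).
1 − 2P − Q = 0.806872, giving −½ ln(0.806872) = 0.107295.
1 − 2Q = 0.888608, giving −¼ ln(0.888608) = 0.029525.
d = 0.107295 + 0.029525 = 0.136820.

0.137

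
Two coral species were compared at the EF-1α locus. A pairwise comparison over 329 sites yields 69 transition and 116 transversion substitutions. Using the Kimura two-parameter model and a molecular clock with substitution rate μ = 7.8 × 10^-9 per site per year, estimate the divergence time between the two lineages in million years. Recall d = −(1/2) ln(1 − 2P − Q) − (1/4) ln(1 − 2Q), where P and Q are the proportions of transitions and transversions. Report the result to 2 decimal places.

66.96

P = 69/329 ≈ 0.209726 and Q = 116/329 ≈ 0.352584.
Under the Kimura two-parameter model, d = −½ ln(1 − 2P − Q) − ¼ ln(1 − 2Q).
1 − 2P − Q = 0.227964, giving −½ ln(0.227964) = 0.739284.
1 − 2Q = 0.294832, giving −¼ ln(0.294832) = 0.305337.
d = 0.739284 + 0.305337 = 1.044621.
Under a molecular clock d = 2μt, so t = d/(2μ) = 1.044621 / (2 × 7.8 × 10^-9) = 66.96 million years.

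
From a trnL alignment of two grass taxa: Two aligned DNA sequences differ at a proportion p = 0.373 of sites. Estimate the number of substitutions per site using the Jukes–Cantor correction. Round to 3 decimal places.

0.516

d = −(3/4) ln(1 − 4p/3) = −0.75 ln(1 − 0.497333) = −0.75 ln(0.502667)
  = −0.75 × (-0.687827) = 0.515870 substitutions/site.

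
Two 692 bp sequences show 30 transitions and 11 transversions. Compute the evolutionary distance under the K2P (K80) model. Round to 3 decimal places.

0.062

P = 30/692 ≈ 0.043353 and Q = 11/692 ≈ 0.015896.
Under the Kimura two-parameter model, d = −½ ln(1 − 2P − Q) − ¼ ln(1 − 2Q).
1 − 2P − Q = 0.897398, giving −½ ln(0.897398) = 0.054128.
1 − 2Q = 0.968208, giving −¼ ln(0.968208) = 0.008077.
d = 0.054128 + 0.008077 = 0.062205.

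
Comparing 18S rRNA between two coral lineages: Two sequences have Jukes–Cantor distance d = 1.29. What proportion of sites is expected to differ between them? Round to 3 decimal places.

p = (3/4)(1 − e^(−4d/3)) = 0.75 × (1 − e^(-1.72)) = 0.75 × (1 − 0.179066) = 0.615701.

0.616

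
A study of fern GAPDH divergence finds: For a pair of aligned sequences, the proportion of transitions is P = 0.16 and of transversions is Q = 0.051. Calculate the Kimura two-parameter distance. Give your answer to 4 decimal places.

0.2587

Under the Kimura two-parameter model, d = −½ ln(1 − 2P − Q) − ¼ ln(1 − 2Q).
1 − 2P − Q = 0.629, giving −½ ln(0.629) = 0.231812.
1 − 2Q = 0.898, giving −¼ ln(0.898) = 0.026896.
d = 0.231812 + 0.026896 = 0.258708.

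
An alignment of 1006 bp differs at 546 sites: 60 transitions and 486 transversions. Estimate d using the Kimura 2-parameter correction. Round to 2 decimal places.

1.31

P = 60/1006 ≈ 0.059642 and Q = 486/1006 ≈ 0.483101.
Under the Kimura two-parameter model, d = −½ ln(1 − 2P − Q) − ¼ ln(1 − 2Q).
1 − 2P − Q = 0.397615, giving −½ ln(0.397615) = 0.461136.
1 − 2Q = 0.033798, giving −¼ ln(0.033798) = 0.846838.
d = 0.461136 + 0.846838 = 1.307974.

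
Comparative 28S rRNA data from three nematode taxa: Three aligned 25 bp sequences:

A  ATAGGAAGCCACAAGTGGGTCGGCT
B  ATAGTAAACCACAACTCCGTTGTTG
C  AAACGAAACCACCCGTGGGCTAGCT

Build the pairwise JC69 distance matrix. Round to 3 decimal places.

A–B: 9/25 sites differ → p = 0.36, d = −0.75 ln(1 − 0.48) = 0.490445 ≈ 0.490.
A–C: 8/25 sites differ → p = 0.32, d = −0.75 ln(1 − 0.426667) = 0.417216 ≈ 0.417.
B–C: 13/25 sites differ → p = 0.52, d = −0.75 ln(1 − 0.693333) = 0.886495 ≈ 0.886.

d(A,B) = 0.490, d(A,C) = 0.417, d(B,C) = 0.886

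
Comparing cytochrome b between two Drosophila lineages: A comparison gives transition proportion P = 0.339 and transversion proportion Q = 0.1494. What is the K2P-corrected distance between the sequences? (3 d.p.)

Under the Kimura two-parameter model, d = −½ ln(1 − 2P − Q) − ¼ ln(1 − 2Q).
1 − 2P − Q = 0.1726, giving −½ ln(0.1726) = 0.878389.
1 − 2Q = 0.7012, giving −¼ ln(0.7012) = 0.088741.
d = 0.878389 + 0.088741 = 0.967130.

0.967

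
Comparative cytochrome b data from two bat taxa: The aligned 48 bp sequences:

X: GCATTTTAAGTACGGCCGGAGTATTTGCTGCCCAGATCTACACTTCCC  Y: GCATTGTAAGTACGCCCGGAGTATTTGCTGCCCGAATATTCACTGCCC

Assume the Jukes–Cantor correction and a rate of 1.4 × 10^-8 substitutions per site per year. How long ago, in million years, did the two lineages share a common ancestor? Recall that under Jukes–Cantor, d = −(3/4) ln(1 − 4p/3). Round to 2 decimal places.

5.79

The sequences differ at 7 of 48 sites (6, 15, 34, 35, 38, 40, 45), so p = 7/48 ≈ 0.145833.
d = −(3/4) ln(1 − 4p/3) = −0.75 ln(1 − 0.194444) = −0.75 ln(0.805556)
  = −0.75 × (-0.216223) = 0.162167 substitutions/site.
Under a molecular clock d = 2μt, so t = d/(2μ) = 0.162167 / (2 × 1.4 × 10^-8) = 5.79 million years.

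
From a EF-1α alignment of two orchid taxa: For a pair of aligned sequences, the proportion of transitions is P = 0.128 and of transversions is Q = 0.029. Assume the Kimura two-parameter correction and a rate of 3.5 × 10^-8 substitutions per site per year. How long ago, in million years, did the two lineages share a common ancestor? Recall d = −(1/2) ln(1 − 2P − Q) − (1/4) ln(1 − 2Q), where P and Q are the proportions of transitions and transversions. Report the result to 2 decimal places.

Under the Kimura two-parameter model, d = −½ ln(1 − 2P − Q) − ¼ ln(1 − 2Q).
1 − 2P − Q = 0.715, giving −½ ln(0.715) = 0.167736.
1 − 2Q = 0.942, giving −¼ ln(0.942) = 0.014938.
d = 0.167736 + 0.014938 = 0.182674.
Under a molecular clock d = 2μt, so t = d/(2μ) = 0.182674 / (2 × 3.5 × 10^-8) = 2.61 million years.

2.61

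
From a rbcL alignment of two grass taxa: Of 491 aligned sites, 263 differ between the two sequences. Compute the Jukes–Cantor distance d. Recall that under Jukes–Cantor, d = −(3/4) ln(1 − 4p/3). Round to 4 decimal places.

0.9393

p = 263/491 ≈ 0.535642.
d = −(3/4) ln(1 − 4p/3) = −0.75 ln(1 − 0.714189) = −0.75 ln(0.285811)
  = −0.75 × (-1.252425) = 0.939319 substitutions/site.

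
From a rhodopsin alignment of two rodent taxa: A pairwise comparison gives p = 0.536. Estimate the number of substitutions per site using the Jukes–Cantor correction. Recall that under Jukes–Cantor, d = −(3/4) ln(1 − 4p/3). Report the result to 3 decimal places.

d = −(3/4) ln(1 − 4p/3) = −0.75 ln(1 − 0.714667) = −0.75 ln(0.285333)
  = −0.75 × (-1.254098) = 0.940574 substitutions/site.

0.941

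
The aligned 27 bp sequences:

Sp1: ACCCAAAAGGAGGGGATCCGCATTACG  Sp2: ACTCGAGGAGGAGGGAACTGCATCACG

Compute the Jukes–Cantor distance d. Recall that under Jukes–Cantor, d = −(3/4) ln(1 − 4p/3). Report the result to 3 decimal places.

0.511

The sequences differ at 10 of 27 sites (3, 5, 7, 8, 9, 11, 12, 17, 19, 24), so p = 10/27 ≈ 0.37037.
d = −(3/4) ln(1 − 4p/3) = −0.75 ln(1 − 0.493827) = −0.75 ln(0.506173)
  = −0.75 × (-0.680877) = 0.510658 substitutions/site.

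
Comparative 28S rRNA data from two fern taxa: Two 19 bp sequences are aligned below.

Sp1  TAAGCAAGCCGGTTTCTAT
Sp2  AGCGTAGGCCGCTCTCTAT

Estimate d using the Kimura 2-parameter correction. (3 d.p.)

Of 19 sites, 4 differences are transitions and 3 are transversions, so P = 4/19 ≈ 0.210526 and Q = 3/19 ≈ 0.157895.
Under the Kimura two-parameter model, d = −½ ln(1 − 2P − Q) − ¼ ln(1 − 2Q).
1 − 2P − Q = 0.421053, giving −½ ln(0.421053) = 0.432498.
1 − 2Q = 0.68421, giving −¼ ln(0.68421) = 0.094873.
d = 0.432498 + 0.094873 = 0.527371.

0.527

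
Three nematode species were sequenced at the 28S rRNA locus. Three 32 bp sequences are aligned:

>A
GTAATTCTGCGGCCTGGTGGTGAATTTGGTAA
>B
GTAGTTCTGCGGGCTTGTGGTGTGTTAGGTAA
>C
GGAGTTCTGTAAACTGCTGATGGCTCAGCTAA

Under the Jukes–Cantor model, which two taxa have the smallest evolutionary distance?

A and B

A–B: 6/32 differ, p = 0.188, d = 0.216.
A–C: 13/32 differ, p = 0.406, d = 0.585.
B–C: 12/32 differ, p = 0.375, d = 0.520.
The smallest distance is between A and B.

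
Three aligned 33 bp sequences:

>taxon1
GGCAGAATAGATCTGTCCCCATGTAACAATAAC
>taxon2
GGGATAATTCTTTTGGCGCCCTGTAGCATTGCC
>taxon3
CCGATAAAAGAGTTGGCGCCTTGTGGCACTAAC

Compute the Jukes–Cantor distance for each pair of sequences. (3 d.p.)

d(taxon1,taxon2) = 0.559, d(taxon1,taxon3) = 0.559, d(taxon2,taxon3) = 0.497

taxon1–taxon2: 13/33 sites differ → p ≈ 0.393939, d = −0.75 ln(1 − 0.525252) = 0.558728 ≈ 0.559.
taxon1–taxon3: 13/33 sites differ → p ≈ 0.393939, d = −0.75 ln(1 − 0.525252) = 0.558728 ≈ 0.559.
taxon2–taxon3: 12/33 sites differ → p ≈ 0.363636, d = −0.75 ln(1 − 0.484848) = 0.497470 ≈ 0.497.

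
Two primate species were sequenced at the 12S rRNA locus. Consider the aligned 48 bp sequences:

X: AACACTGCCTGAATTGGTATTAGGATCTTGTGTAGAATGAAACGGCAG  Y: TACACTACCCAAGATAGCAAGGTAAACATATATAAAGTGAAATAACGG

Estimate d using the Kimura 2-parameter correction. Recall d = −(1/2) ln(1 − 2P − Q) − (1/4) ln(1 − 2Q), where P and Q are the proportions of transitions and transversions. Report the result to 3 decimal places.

Of 48 sites, 16 differences are transitions and 7 are transversions, so P = 16/48 ≈ 0.333333 and Q = 7/48 ≈ 0.145833.
Under the Kimura two-parameter model, d = −½ ln(1 − 2P − Q) − ¼ ln(1 − 2Q).
1 − 2P − Q = 0.187501, giving −½ ln(0.187501) = 0.836986.
1 − 2Q = 0.708334, giving −¼ ln(0.708334) = 0.086210.
d = 0.836986 + 0.086210 = 0.923196.

0.923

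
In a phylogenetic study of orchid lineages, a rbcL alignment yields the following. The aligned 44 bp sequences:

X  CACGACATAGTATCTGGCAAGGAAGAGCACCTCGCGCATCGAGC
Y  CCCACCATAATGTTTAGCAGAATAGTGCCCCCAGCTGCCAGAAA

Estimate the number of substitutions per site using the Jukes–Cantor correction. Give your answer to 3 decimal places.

0.824

The sequences differ at 22 of 44 sites, so p = 22/44 = 0.5.
d = −(3/4) ln(1 − 4p/3) = −0.75 ln(1 − 0.666667) = −0.75 ln(0.333333)
  = −0.75 × (-1.098613) = 0.823960 substitutions/site.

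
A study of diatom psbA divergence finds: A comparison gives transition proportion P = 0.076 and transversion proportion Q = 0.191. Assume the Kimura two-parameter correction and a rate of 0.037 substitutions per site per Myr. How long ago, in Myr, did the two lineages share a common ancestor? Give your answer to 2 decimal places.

Under the Kimura two-parameter model, d = −½ ln(1 − 2P − Q) − ¼ ln(1 − 2Q).
1 − 2P − Q = 0.657, giving −½ ln(0.657) = 0.210036.
1 − 2Q = 0.618, giving −¼ ln(0.618) = 0.120317.
d = 0.210036 + 0.120317 = 0.330353.
Under a molecular clock d = 2μt, so t = d/(2μ) = 0.330353 / (2 × 0.037) = 4.46 Myr.

4.46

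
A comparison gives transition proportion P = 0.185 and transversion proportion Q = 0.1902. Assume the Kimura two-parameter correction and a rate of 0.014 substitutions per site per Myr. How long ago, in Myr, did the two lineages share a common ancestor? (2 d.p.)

Under the Kimura two-parameter model, d = −½ ln(1 − 2P − Q) − ¼ ln(1 − 2Q).
1 − 2P − Q = 0.4398, giving −½ ln(0.4398) = 0.410718.
1 − 2Q = 0.6196, giving −¼ ln(0.6196) = 0.119670.
d = 0.410718 + 0.119670 = 0.530388.
Under a molecular clock d = 2μt, so t = d/(2μ) = 0.530388 / (2 × 0.014) = 18.94 Myr.

18.94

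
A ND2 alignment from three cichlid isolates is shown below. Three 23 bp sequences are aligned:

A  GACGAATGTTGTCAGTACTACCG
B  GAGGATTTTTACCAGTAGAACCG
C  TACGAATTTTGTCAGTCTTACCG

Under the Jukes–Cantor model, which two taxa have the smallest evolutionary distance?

A–B: 7/23 differ, p = 0.304, d = 0.390.
A–C: 4/23 differ, p = 0.174, d = 0.198.
B–C: 8/23 differ, p = 0.348, d = 0.467.
The smallest distance is between A and C.

A and C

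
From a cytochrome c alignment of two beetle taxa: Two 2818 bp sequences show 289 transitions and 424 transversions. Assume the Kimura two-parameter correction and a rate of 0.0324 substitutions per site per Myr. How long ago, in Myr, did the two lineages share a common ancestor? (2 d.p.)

4.77

P = 289/2818 ≈ 0.102555 and Q = 424/2818 ≈ 0.150461.
Under the Kimura two-parameter model, d = −½ ln(1 − 2P − Q) − ¼ ln(1 − 2Q).
1 − 2P − Q = 0.644429, giving −½ ln(0.644429) = 0.219695.
1 − 2Q = 0.699078, giving −¼ ln(0.699078) = 0.089498.
d = 0.219695 + 0.089498 = 0.309193.
Under a molecular clock d = 2μt, so t = d/(2μ) = 0.309193 / (2 × 0.0324) = 4.77 Myr.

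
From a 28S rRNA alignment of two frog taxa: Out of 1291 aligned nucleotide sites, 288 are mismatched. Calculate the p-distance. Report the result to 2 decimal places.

p = 288/1291 = 0.223082… ≈ 0.22 (to 2 d.p.).

0.22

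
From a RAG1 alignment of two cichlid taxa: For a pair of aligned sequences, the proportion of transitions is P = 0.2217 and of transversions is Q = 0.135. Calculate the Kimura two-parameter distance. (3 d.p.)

0.511

Under the Kimura two-parameter model, d = −½ ln(1 − 2P − Q) − ¼ ln(1 − 2Q).
1 − 2P − Q = 0.4216, giving −½ ln(0.4216) = 0.431849.
1 − 2Q = 0.73, giving −¼ ln(0.73) = 0.078678.
d = 0.431849 + 0.078678 = 0.510527.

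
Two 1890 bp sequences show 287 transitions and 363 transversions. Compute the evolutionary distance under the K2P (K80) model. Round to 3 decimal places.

0.464

P = 287/1890 ≈ 0.151852 and Q = 363/1890 ≈ 0.192063.
Under the Kimura two-parameter model, d = −½ ln(1 − 2P − Q) − ¼ ln(1 − 2Q).
1 − 2P − Q = 0.504233, giving −½ ln(0.504233) = 0.342358.
1 − 2Q = 0.615874, giving −¼ ln(0.615874) = 0.121178.
d = 0.342358 + 0.121178 = 0.463536.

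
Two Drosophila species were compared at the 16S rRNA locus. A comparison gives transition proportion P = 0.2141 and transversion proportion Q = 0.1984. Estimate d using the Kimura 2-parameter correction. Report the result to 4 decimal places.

Under the Kimura two-parameter model, d = −½ ln(1 − 2P − Q) − ¼ ln(1 − 2Q).
1 − 2P − Q = 0.3734, giving −½ ln(0.3734) = 0.492553.
1 − 2Q = 0.6032, giving −¼ ln(0.6032) = 0.126377.
d = 0.492553 + 0.126377 = 0.618930.

0.6189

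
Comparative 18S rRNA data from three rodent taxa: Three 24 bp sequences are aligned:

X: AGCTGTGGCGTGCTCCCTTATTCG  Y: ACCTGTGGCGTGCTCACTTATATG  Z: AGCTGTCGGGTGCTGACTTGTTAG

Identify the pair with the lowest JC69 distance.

X–Y: 4/24 differ, p = 0.167, d = 0.188.
X–Z: 6/24 differ, p = 0.250, d = 0.304.
Y–Z: 7/24 differ, p = 0.292, d = 0.369.
The smallest distance is between X and Y.

X and Y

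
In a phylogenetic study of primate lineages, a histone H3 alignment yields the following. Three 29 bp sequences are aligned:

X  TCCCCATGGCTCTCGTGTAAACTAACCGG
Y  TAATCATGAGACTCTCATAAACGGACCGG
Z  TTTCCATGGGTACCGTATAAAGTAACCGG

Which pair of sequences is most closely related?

X–Y: 11/29 differ, p = 0.379, d = 0.529.
X–Z: 7/29 differ, p = 0.241, d = 0.291.
Y–Z: 12/29 differ, p = 0.414, d = 0.602.
The smallest distance is between X and Z.

X and Z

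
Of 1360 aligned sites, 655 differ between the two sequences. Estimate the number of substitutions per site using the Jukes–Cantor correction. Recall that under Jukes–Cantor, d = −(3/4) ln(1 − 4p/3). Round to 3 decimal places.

p = 655/1360 ≈ 0.481618.
d = −(3/4) ln(1 − 4p/3) = −0.75 ln(1 − 0.642157) = −0.75 ln(0.357843)
  = −0.75 × (-1.027661) = 0.770746 substitutions/site.

0.771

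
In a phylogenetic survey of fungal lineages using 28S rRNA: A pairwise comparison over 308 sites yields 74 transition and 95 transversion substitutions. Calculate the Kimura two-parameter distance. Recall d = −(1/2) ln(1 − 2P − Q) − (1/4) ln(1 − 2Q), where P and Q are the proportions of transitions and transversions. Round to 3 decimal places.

P = 74/308 ≈ 0.24026 and Q = 95/308 ≈ 0.308442.
Under the Kimura two-parameter model, d = −½ ln(1 − 2P − Q) − ¼ ln(1 − 2Q).
1 − 2P − Q = 0.211038, giving −½ ln(0.211038) = 0.777859.
1 − 2Q = 0.383116, giving −¼ ln(0.383116) = 0.239854.
d = 0.777859 + 0.239854 = 1.017713.

1.018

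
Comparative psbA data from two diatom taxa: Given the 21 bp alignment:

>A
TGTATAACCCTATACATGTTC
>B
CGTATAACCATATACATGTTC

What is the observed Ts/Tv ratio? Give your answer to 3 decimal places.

1.000

Transitions are A↔G and C↔T; transversions are all other mismatches.
Transitions: 1. Transversions: 1.
R = 1/1 = 1.000.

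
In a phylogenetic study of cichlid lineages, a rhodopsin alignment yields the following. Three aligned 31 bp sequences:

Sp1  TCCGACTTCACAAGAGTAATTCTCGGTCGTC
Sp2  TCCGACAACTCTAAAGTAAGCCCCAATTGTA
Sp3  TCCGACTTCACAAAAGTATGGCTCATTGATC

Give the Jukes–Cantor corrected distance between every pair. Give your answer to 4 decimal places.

d(Sp1,Sp2) = 0.5445, d(Sp1,Sp3) = 0.3163, d(Sp2,Sp3) = 0.4806

Sp1–Sp2: 12/31 sites differ → p ≈ 0.387097, d = −0.75 ln(1 − 0.516129) = 0.544453 ≈ 0.5445.
Sp1–Sp3: 8/31 sites differ → p ≈ 0.258065, d = −0.75 ln(1 − 0.344087) = 0.316295 ≈ 0.3163.
Sp2–Sp3: 11/31 sites differ → p ≈ 0.354839, d = −0.75 ln(1 − 0.473119) = 0.480585 ≈ 0.4806.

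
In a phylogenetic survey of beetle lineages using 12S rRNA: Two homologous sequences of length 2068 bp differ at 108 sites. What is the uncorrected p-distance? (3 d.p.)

p = 108/2068 = 0.052224… ≈ 0.052 (to 3 d.p.).

0.052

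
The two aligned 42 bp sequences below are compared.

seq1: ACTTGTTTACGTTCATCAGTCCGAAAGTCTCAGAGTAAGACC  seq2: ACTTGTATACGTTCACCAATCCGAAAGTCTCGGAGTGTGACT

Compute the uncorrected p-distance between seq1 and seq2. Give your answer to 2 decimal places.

The sequences differ at 7 of 42 positions (sites 7, 16, 19, 32, 37, 38, 42).
p = 7/42 = 0.166666… ≈ 0.17 (to 2 d.p.).

0.17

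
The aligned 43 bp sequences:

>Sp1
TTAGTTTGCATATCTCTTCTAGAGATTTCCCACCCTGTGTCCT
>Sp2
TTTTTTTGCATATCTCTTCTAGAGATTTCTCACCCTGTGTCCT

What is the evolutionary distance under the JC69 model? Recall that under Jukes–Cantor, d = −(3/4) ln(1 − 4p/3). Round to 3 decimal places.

The sequences differ at 3 of 43 sites (3, 4, 30), so p = 3/43 ≈ 0.069767.
d = −(3/4) ln(1 − 4p/3) = −0.75 ln(1 − 0.093023) = −0.75 ln(0.906977)
  = −0.75 × (-0.097638) = 0.073229 substitutions/site.

0.073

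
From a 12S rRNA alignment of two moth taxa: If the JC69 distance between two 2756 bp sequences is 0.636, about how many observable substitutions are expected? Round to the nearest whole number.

Invert JC69: p = (3/4)(1 − e^(−4d/3)) = 0.75 × (1 − e^(-0.848)) = 0.75 × (1 − 0.428271) = 0.428797.
Expected differing sites = pL ≈ 0.428797 × 2756 = 1181.764532 ≈ 1182.

1182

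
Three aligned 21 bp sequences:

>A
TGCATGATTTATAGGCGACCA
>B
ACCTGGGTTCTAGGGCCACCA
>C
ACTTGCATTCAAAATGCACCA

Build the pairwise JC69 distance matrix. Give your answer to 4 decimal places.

A–B: 10/21 sites differ → p ≈ 0.47619, d = −0.75 ln(1 − 0.63492) = 0.755729 ≈ 0.7557.
A–C: 12/21 sites differ → p ≈ 0.571429, d = −0.75 ln(1 − 0.761905) = 1.076314 ≈ 1.0763.
B–C: 8/21 sites differ → p ≈ 0.380952, d = −0.75 ln(1 − 0.507936) = 0.531860 ≈ 0.5319.

d(A,B) = 0.7557, d(A,C) = 1.0763, d(B,C) = 0.5319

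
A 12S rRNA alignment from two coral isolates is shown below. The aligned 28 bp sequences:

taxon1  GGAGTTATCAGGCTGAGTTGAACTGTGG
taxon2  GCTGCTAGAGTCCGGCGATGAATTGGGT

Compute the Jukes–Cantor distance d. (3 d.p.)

The sequences differ at 14 of 28 sites, so p = 14/28 = 0.5.
d = −(3/4) ln(1 − 4p/3) = −0.75 ln(1 − 0.666667) = −0.75 ln(0.333333)
  = −0.75 × (-1.098613) = 0.823960 substitutions/site.

0.824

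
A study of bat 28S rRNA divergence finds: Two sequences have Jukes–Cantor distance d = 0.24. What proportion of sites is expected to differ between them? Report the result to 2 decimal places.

p = (3/4)(1 − e^(−4d/3)) = 0.75 × (1 − e^(-0.32)) = 0.75 × (1 − 0.726149) = 0.205388.

0.21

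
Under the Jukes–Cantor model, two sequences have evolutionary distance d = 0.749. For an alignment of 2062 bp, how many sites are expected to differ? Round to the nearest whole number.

Invert JC69: p = (3/4)(1 − e^(−4d/3)) = 0.75 × (1 − e^(-0.998667)) = 0.75 × (1 − 0.368370) = 0.473723.
Expected differing sites = pL ≈ 0.473723 × 2062 = 976.816826 ≈ 977.

977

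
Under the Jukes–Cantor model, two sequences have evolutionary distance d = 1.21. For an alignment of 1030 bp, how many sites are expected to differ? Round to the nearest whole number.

619

Invert JC69: p = (3/4)(1 − e^(−4d/3)) = 0.75 × (1 − e^(-1.613333)) = 0.75 × (1 − 0.199222) = 0.600584.
Expected differing sites = pL ≈ 0.600584 × 1030 = 618.60152 ≈ 619.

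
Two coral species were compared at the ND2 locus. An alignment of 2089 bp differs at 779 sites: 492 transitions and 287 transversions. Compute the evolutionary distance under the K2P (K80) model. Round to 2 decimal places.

P = 492/2089 ≈ 0.235519 and Q = 287/2089 ≈ 0.137386.
Under the Kimura two-parameter model, d = −½ ln(1 − 2P − Q) − ¼ ln(1 − 2Q).
1 − 2P − Q = 0.391576, giving −½ ln(0.391576) = 0.468788.
1 − 2Q = 0.725228, giving −¼ ln(0.725228) = 0.080317.
d = 0.468788 + 0.080317 = 0.549105.

0.55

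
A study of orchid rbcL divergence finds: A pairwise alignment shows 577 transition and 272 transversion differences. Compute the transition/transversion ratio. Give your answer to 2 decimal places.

2.12

R = 577/272 = 2.121323… ≈ 2.12 (to 2 d.p.).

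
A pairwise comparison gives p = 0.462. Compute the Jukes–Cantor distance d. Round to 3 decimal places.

d = −(3/4) ln(1 − 4p/3) = −0.75 ln(1 − 0.616) = −0.75 ln(0.384)
  = −0.75 × (-0.957113) = 0.717835 substitutions/site.

0.718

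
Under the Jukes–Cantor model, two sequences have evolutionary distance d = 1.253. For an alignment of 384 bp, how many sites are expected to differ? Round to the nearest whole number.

234

Invert JC69: p = (3/4)(1 − e^(−4d/3)) = 0.75 × (1 − e^(-1.670667)) = 0.75 × (1 − 0.188122) = 0.608909.
Expected differing sites = pL ≈ 0.608909 × 384 = 233.821056 ≈ 234.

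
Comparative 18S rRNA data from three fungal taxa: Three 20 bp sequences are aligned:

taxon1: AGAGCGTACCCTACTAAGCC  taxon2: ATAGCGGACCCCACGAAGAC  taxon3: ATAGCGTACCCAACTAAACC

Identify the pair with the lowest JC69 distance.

taxon1 and taxon3

taxon1–taxon2: 5/20 differ, p = 0.250, d = 0.304.
taxon1–taxon3: 3/20 differ, p = 0.150, d = 0.167.
taxon2–taxon3: 5/20 differ, p = 0.250, d = 0.304.
The smallest distance is between taxon1 and taxon3.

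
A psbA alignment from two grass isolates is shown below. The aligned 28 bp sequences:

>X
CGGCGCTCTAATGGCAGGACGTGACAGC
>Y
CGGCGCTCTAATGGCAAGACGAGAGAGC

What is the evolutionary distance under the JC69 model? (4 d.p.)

0.1156

The sequences differ at 3 of 28 sites (17, 22, 25), so p = 3/28 ≈ 0.107143.
d = −(3/4) ln(1 − 4p/3) = −0.75 ln(1 − 0.142857) = −0.75 ln(0.857143)
  = −0.75 × (-0.154151) = 0.115613 substitutions/site.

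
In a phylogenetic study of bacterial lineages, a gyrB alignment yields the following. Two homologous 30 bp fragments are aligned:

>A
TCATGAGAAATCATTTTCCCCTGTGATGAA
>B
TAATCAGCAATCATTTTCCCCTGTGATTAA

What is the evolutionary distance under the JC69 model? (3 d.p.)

The sequences differ at 4 of 30 sites (2, 5, 8, 28), so p = 4/30 ≈ 0.133333.
d = −(3/4) ln(1 − 4p/3) = −0.75 ln(1 − 0.177777) = −0.75 ln(0.822223)
  = −0.75 × (-0.195744) = 0.146808 substitutions/site.

0.147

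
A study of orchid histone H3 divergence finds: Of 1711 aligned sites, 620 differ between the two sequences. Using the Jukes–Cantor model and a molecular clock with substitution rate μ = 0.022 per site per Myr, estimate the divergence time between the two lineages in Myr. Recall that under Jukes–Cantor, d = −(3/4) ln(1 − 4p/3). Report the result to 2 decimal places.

p = 620/1711 ≈ 0.362361.
d = −(3/4) ln(1 − 4p/3) = −0.75 ln(1 − 0.483148) = −0.75 ln(0.516852)
  = −0.75 × (-0.659999) = 0.494999 substitutions/site.
Under a molecular clock d = 2μt, so t = d/(2μ) = 0.494999 / (2 × 0.022) = 11.25 Myr.

11.25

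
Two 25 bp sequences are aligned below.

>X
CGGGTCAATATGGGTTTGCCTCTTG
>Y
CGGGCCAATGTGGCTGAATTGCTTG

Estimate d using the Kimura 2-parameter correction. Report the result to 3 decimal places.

Of 25 sites, 5 differences are transitions and 4 are transversions, so P = 5/25 = 0.2 and Q = 4/25 = 0.16.
Under the Kimura two-parameter model, d = −½ ln(1 − 2P − Q) − ¼ ln(1 − 2Q).
1 − 2P − Q = 0.44, giving −½ ln(0.44) = 0.410490.
1 − 2Q = 0.68, giving −¼ ln(0.68) = 0.096416.
d = 0.410490 + 0.096416 = 0.506906.

0.507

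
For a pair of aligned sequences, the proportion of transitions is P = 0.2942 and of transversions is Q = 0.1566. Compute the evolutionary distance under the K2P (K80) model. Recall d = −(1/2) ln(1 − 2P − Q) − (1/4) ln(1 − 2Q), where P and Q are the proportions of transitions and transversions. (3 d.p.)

0.777

Under the Kimura two-parameter model, d = −½ ln(1 − 2P − Q) − ¼ ln(1 − 2Q).
1 − 2P − Q = 0.255, giving −½ ln(0.255) = 0.683246.
1 − 2Q = 0.6868, giving −¼ ln(0.6868) = 0.093928.
d = 0.683246 + 0.093928 = 0.777174.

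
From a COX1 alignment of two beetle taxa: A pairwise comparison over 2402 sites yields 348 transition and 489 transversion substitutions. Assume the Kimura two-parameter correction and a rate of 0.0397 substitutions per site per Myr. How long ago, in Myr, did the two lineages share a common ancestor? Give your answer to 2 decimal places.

5.93

P = 348/2402 ≈ 0.144879 and Q = 489/2402 ≈ 0.20358.
Under the Kimura two-parameter model, d = −½ ln(1 − 2P − Q) − ¼ ln(1 − 2Q).
1 − 2P − Q = 0.506662, giving −½ ln(0.506662) = 0.339956.
1 − 2Q = 0.59284, giving −¼ ln(0.59284) = 0.130708.
d = 0.339956 + 0.130708 = 0.470664.
Under a molecular clock d = 2μt, so t = d/(2μ) = 0.470664 / (2 × 0.0397) = 5.93 Myr.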